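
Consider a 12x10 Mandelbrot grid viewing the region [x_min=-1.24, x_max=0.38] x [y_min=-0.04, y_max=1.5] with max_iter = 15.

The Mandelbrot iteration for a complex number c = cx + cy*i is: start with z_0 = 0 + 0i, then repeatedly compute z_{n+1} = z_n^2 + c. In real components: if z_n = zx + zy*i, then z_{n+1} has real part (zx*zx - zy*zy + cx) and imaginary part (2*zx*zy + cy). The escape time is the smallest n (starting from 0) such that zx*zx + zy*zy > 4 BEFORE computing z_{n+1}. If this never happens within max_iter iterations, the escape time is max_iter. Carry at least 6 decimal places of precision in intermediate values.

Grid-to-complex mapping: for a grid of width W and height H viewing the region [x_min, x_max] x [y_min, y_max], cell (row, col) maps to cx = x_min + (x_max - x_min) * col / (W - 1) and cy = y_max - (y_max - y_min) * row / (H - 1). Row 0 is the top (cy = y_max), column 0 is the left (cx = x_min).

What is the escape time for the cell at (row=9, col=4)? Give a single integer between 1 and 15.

Answer: 15

Derivation:
z_0 = 0 + 0i, c = -0.6509 + -0.0400i
Iter 1: z = -0.6509 + -0.0400i, |z|^2 = 0.4253
Iter 2: z = -0.2288 + 0.0121i, |z|^2 = 0.0525
Iter 3: z = -0.5987 + -0.0455i, |z|^2 = 0.3605
Iter 4: z = -0.2945 + 0.0145i, |z|^2 = 0.0870
Iter 5: z = -0.5644 + -0.0485i, |z|^2 = 0.3209
Iter 6: z = -0.3348 + 0.0148i, |z|^2 = 0.1123
Iter 7: z = -0.5391 + -0.0499i, |z|^2 = 0.2931
Iter 8: z = -0.3628 + 0.0138i, |z|^2 = 0.1318
Iter 9: z = -0.5195 + -0.0500i, |z|^2 = 0.2723
Iter 10: z = -0.3836 + 0.0120i, |z|^2 = 0.1473
Iter 11: z = -0.5039 + -0.0492i, |z|^2 = 0.2564
Iter 12: z = -0.3994 + 0.0096i, |z|^2 = 0.1596
Iter 13: z = -0.4915 + -0.0476i, |z|^2 = 0.2438
Iter 14: z = -0.4116 + 0.0068i, |z|^2 = 0.1695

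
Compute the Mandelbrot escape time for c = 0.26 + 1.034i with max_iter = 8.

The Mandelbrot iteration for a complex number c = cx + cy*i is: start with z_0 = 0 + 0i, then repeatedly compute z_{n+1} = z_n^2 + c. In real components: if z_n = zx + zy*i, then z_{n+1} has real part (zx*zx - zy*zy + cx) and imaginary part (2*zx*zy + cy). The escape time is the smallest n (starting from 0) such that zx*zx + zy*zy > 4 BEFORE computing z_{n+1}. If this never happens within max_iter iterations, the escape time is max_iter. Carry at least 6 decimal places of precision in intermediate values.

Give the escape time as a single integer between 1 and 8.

z_0 = 0 + 0i, c = 0.2600 + 1.0340i
Iter 1: z = 0.2600 + 1.0340i, |z|^2 = 1.1368
Iter 2: z = -0.7416 + 1.5717i, |z|^2 = 3.0201
Iter 3: z = -1.6603 + -1.2970i, |z|^2 = 4.4387
Escaped at iteration 3

Answer: 3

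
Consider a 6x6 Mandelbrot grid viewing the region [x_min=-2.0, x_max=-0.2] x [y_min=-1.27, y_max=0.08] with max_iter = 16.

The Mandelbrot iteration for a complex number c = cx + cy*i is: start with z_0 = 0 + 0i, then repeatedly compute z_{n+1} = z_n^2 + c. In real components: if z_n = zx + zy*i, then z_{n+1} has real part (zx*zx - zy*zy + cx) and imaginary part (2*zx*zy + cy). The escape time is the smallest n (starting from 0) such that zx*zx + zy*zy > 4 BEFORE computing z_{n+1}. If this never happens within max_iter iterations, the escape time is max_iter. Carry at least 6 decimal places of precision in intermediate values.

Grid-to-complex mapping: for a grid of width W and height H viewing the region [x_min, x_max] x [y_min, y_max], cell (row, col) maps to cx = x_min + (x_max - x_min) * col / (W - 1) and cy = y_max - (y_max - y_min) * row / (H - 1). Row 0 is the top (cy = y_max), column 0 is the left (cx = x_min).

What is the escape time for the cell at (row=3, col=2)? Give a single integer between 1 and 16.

Answer: 3

Derivation:
z_0 = 0 + 0i, c = -1.2800 + -0.7300i
Iter 1: z = -1.2800 + -0.7300i, |z|^2 = 2.1713
Iter 2: z = -0.1745 + 1.1388i, |z|^2 = 1.3273
Iter 3: z = -2.5464 + -1.1274i, |z|^2 = 7.7554
Escaped at iteration 3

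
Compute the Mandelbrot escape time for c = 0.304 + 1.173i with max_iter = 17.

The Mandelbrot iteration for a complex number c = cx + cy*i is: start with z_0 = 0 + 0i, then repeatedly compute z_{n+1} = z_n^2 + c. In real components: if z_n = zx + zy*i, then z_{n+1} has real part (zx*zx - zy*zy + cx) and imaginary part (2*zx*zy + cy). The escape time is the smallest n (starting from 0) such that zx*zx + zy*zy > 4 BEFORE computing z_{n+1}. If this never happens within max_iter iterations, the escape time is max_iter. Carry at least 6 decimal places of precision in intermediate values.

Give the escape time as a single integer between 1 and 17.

z_0 = 0 + 0i, c = 0.3040 + 1.1730i
Iter 1: z = 0.3040 + 1.1730i, |z|^2 = 1.4683
Iter 2: z = -0.9795 + 1.8862i, |z|^2 = 4.5171
Escaped at iteration 2

Answer: 2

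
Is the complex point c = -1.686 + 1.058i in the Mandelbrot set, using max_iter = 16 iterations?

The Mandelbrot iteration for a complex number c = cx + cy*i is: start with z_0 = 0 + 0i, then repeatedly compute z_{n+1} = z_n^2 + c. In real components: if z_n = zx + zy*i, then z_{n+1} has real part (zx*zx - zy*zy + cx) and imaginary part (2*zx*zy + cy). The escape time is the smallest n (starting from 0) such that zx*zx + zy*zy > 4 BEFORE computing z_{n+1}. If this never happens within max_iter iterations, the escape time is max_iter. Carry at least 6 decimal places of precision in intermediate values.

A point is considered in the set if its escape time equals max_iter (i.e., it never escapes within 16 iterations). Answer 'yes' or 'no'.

Answer: no

Derivation:
z_0 = 0 + 0i, c = -1.6860 + 1.0580i
Iter 1: z = -1.6860 + 1.0580i, |z|^2 = 3.9620
Iter 2: z = 0.0372 + -2.5096i, |z|^2 = 6.2994
Escaped at iteration 2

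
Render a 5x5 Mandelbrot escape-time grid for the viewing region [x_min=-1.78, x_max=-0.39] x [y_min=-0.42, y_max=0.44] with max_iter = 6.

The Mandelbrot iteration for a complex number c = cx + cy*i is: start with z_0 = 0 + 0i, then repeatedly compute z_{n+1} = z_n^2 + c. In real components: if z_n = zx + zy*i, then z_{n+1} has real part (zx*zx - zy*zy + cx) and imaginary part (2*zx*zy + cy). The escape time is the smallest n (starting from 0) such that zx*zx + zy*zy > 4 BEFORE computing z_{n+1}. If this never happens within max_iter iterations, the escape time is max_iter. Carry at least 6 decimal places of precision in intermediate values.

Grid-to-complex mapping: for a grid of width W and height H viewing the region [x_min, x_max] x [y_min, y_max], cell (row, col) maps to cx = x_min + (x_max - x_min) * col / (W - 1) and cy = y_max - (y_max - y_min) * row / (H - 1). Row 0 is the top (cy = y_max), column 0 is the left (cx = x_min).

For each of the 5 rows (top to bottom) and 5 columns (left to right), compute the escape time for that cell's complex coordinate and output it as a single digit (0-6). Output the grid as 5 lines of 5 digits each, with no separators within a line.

(row=0, col=0): c = -1.7800 + 0.4400i → escape time 3
(row=0, col=1): c = -1.4325 + 0.4400i → escape time 4
(row=0, col=2): c = -1.0850 + 0.4400i → escape time 6
(row=0, col=3): c = -0.7375 + 0.4400i → escape time 6
(row=0, col=4): c = -0.3900 + 0.4400i → escape time 6
(row=1, col=0): c = -1.7800 + 0.2250i → escape time 4
(row=1, col=1): c = -1.4325 + 0.2250i → escape time 5
(row=1, col=2): c = -1.0850 + 0.2250i → escape time 6
(row=1, col=3): c = -0.7375 + 0.2250i → escape time 6
(row=1, col=4): c = -0.3900 + 0.2250i → escape time 6
(row=2, col=0): c = -1.7800 + 0.0100i → escape time 6
(row=2, col=1): c = -1.4325 + 0.0100i → escape time 6
(row=2, col=2): c = -1.0850 + 0.0100i → escape time 6
(row=2, col=3): c = -0.7375 + 0.0100i → escape time 6
(row=2, col=4): c = -0.3900 + 0.0100i → escape time 6
(row=3, col=0): c = -1.7800 + -0.2050i → escape time 4
(row=3, col=1): c = -1.4325 + -0.2050i → escape time 5
(row=3, col=2): c = -1.0850 + -0.2050i → escape time 6
(row=3, col=3): c = -0.7375 + -0.2050i → escape time 6
(row=3, col=4): c = -0.3900 + -0.2050i → escape time 6
(row=4, col=0): c = -1.7800 + -0.4200i → escape time 3
(row=4, col=1): c = -1.4325 + -0.4200i → escape time 4
(row=4, col=2): c = -1.0850 + -0.4200i → escape time 6
(row=4, col=3): c = -0.7375 + -0.4200i → escape time 6
(row=4, col=4): c = -0.3900 + -0.4200i → escape time 6

Answer: 34666
45666
66666
45666
34666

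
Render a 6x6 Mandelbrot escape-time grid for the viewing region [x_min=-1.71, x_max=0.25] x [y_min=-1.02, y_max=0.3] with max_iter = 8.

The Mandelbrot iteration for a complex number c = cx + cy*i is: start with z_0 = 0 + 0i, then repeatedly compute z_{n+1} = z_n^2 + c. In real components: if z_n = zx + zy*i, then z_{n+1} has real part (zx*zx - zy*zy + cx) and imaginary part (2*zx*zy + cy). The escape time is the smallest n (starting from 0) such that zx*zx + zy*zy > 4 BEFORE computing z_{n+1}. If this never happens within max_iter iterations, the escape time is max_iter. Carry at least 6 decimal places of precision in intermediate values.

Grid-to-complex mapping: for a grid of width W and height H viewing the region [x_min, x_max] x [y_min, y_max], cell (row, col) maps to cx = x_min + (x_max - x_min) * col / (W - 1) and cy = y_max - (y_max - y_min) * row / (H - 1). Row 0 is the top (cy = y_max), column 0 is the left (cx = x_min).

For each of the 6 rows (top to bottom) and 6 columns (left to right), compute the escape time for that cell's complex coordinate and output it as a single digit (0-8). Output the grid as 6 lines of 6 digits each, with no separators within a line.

Answer: 478888
788888
478888
345888
334685
233484

Derivation:
(row=0, col=0): c = -1.7100 + 0.3000i → escape time 4
(row=0, col=1): c = -1.3180 + 0.3000i → escape time 7
(row=0, col=2): c = -0.9260 + 0.3000i → escape time 8
(row=0, col=3): c = -0.5340 + 0.3000i → escape time 8
(row=0, col=4): c = -0.1420 + 0.3000i → escape time 8
(row=0, col=5): c = 0.2500 + 0.3000i → escape time 8
(row=1, col=0): c = -1.7100 + 0.0360i → escape time 7
(row=1, col=1): c = -1.3180 + 0.0360i → escape time 8
(row=1, col=2): c = -0.9260 + 0.0360i → escape time 8
(row=1, col=3): c = -0.5340 + 0.0360i → escape time 8
(row=1, col=4): c = -0.1420 + 0.0360i → escape time 8
(row=1, col=5): c = 0.2500 + 0.0360i → escape time 8
(row=2, col=0): c = -1.7100 + -0.2280i → escape time 4
(row=2, col=1): c = -1.3180 + -0.2280i → escape time 7
(row=2, col=2): c = -0.9260 + -0.2280i → escape time 8
(row=2, col=3): c = -0.5340 + -0.2280i → escape time 8
(row=2, col=4): c = -0.1420 + -0.2280i → escape time 8
(row=2, col=5): c = 0.2500 + -0.2280i → escape time 8
(row=3, col=0): c = -1.7100 + -0.4920i → escape time 3
(row=3, col=1): c = -1.3180 + -0.4920i → escape time 4
(row=3, col=2): c = -0.9260 + -0.4920i → escape time 5
(row=3, col=3): c = -0.5340 + -0.4920i → escape time 8
(row=3, col=4): c = -0.1420 + -0.4920i → escape time 8
(row=3, col=5): c = 0.2500 + -0.4920i → escape time 8
(row=4, col=0): c = -1.7100 + -0.7560i → escape time 3
(row=4, col=1): c = -1.3180 + -0.7560i → escape time 3
(row=4, col=2): c = -0.9260 + -0.7560i → escape time 4
(row=4, col=3): c = -0.5340 + -0.7560i → escape time 6
(row=4, col=4): c = -0.1420 + -0.7560i → escape time 8
(row=4, col=5): c = 0.2500 + -0.7560i → escape time 5
(row=5, col=0): c = -1.7100 + -1.0200i → escape time 2
(row=5, col=1): c = -1.3180 + -1.0200i → escape time 3
(row=5, col=2): c = -0.9260 + -1.0200i → escape time 3
(row=5, col=3): c = -0.5340 + -1.0200i → escape time 4
(row=5, col=4): c = -0.1420 + -1.0200i → escape time 8
(row=5, col=5): c = 0.2500 + -1.0200i → escape time 4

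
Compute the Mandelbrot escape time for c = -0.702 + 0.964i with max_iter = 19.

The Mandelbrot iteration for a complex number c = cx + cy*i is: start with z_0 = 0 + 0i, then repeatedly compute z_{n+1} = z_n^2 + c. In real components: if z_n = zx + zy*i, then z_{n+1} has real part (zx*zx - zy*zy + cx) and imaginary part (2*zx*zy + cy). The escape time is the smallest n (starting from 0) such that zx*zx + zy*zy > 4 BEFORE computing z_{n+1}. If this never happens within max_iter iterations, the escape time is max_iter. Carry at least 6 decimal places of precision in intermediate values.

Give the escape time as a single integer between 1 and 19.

z_0 = 0 + 0i, c = -0.7020 + 0.9640i
Iter 1: z = -0.7020 + 0.9640i, |z|^2 = 1.4221
Iter 2: z = -1.1385 + -0.3895i, |z|^2 = 1.4478
Iter 3: z = 0.4425 + 1.8508i, |z|^2 = 3.6212
Iter 4: z = -3.9316 + 2.6019i, |z|^2 = 22.2274
Escaped at iteration 4

Answer: 4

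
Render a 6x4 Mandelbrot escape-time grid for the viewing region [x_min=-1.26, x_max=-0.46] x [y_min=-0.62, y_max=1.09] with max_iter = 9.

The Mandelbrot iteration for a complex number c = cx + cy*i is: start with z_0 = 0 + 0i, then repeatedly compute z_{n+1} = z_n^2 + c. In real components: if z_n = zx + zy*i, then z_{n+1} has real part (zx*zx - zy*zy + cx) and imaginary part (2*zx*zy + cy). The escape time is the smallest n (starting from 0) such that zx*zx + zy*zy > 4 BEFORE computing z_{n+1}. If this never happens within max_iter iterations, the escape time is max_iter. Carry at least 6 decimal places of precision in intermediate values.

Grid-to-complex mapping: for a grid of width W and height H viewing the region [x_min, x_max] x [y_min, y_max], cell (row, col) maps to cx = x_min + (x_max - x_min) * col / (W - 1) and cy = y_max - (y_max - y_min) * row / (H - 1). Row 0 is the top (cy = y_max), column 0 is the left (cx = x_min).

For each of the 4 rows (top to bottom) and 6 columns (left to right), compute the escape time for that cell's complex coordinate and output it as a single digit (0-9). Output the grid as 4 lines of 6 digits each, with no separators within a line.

Answer: 333334
455699
999999
345599

Derivation:
(row=0, col=0): c = -1.2600 + 1.0900i → escape time 3
(row=0, col=1): c = -1.1000 + 1.0900i → escape time 3
(row=0, col=2): c = -0.9400 + 1.0900i → escape time 3
(row=0, col=3): c = -0.7800 + 1.0900i → escape time 3
(row=0, col=4): c = -0.6200 + 1.0900i → escape time 3
(row=0, col=5): c = -0.4600 + 1.0900i → escape time 4
(row=1, col=0): c = -1.2600 + 0.5200i → escape time 4
(row=1, col=1): c = -1.1000 + 0.5200i → escape time 5
(row=1, col=2): c = -0.9400 + 0.5200i → escape time 5
(row=1, col=3): c = -0.7800 + 0.5200i → escape time 6
(row=1, col=4): c = -0.6200 + 0.5200i → escape time 9
(row=1, col=5): c = -0.4600 + 0.5200i → escape time 9
(row=2, col=0): c = -1.2600 + -0.0500i → escape time 9
(row=2, col=1): c = -1.1000 + -0.0500i → escape time 9
(row=2, col=2): c = -0.9400 + -0.0500i → escape time 9
(row=2, col=3): c = -0.7800 + -0.0500i → escape time 9
(row=2, col=4): c = -0.6200 + -0.0500i → escape time 9
(row=2, col=5): c = -0.4600 + -0.0500i → escape time 9
(row=3, col=0): c = -1.2600 + -0.6200i → escape time 3
(row=3, col=1): c = -1.1000 + -0.6200i → escape time 4
(row=3, col=2): c = -0.9400 + -0.6200i → escape time 5
(row=3, col=3): c = -0.7800 + -0.6200i → escape time 5
(row=3, col=4): c = -0.6200 + -0.6200i → escape time 9
(row=3, col=5): c = -0.4600 + -0.6200i → escape time 9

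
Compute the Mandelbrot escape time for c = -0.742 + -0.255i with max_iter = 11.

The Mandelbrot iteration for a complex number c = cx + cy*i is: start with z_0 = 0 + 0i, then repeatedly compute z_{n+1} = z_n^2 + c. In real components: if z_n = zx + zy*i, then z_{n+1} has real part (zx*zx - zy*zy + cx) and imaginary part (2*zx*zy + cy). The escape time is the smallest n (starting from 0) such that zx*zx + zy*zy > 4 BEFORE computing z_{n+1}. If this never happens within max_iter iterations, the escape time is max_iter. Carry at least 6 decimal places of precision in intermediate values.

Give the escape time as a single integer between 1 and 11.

Answer: 11

Derivation:
z_0 = 0 + 0i, c = -0.7420 + -0.2550i
Iter 1: z = -0.7420 + -0.2550i, |z|^2 = 0.6156
Iter 2: z = -0.2565 + 0.1234i, |z|^2 = 0.0810
Iter 3: z = -0.6915 + -0.3183i, |z|^2 = 0.5794
Iter 4: z = -0.3652 + 0.1852i, |z|^2 = 0.1677
Iter 5: z = -0.6429 + -0.3903i, |z|^2 = 0.5657
Iter 6: z = -0.4810 + 0.2468i, |z|^2 = 0.2922
Iter 7: z = -0.5716 + -0.4924i, |z|^2 = 0.5692
Iter 8: z = -0.6577 + 0.3079i, |z|^2 = 0.5275
Iter 9: z = -0.4042 + -0.6601i, |z|^2 = 0.5991
Iter 10: z = -1.0143 + 0.2786i, |z|^2 = 1.1065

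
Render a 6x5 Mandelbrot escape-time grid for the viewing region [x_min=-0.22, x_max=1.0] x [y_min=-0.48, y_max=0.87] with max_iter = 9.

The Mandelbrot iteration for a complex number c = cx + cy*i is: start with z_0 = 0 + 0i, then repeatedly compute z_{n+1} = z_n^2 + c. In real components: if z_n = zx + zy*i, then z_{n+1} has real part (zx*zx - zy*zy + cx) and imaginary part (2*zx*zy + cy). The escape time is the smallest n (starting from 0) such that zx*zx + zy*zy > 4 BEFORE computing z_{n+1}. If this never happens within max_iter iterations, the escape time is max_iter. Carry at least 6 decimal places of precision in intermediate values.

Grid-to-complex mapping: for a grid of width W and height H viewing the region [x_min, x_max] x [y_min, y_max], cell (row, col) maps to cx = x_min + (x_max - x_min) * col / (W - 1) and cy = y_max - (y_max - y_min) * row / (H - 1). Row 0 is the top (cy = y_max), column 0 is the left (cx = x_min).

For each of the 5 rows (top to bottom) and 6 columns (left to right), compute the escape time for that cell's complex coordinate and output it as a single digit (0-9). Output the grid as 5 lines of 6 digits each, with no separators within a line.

Answer: 994322
999432
999532
999532
999532

Derivation:
(row=0, col=0): c = -0.2200 + 0.8700i → escape time 9
(row=0, col=1): c = 0.0240 + 0.8700i → escape time 9
(row=0, col=2): c = 0.2680 + 0.8700i → escape time 4
(row=0, col=3): c = 0.5120 + 0.8700i → escape time 3
(row=0, col=4): c = 0.7560 + 0.8700i → escape time 2
(row=0, col=5): c = 1.0000 + 0.8700i → escape time 2
(row=1, col=0): c = -0.2200 + 0.5325i → escape time 9
(row=1, col=1): c = 0.0240 + 0.5325i → escape time 9
(row=1, col=2): c = 0.2680 + 0.5325i → escape time 9
(row=1, col=3): c = 0.5120 + 0.5325i → escape time 4
(row=1, col=4): c = 0.7560 + 0.5325i → escape time 3
(row=1, col=5): c = 1.0000 + 0.5325i → escape time 2
(row=2, col=0): c = -0.2200 + 0.1950i → escape time 9
(row=2, col=1): c = 0.0240 + 0.1950i → escape time 9
(row=2, col=2): c = 0.2680 + 0.1950i → escape time 9
(row=2, col=3): c = 0.5120 + 0.1950i → escape time 5
(row=2, col=4): c = 0.7560 + 0.1950i → escape time 3
(row=2, col=5): c = 1.0000 + 0.1950i → escape time 2
(row=3, col=0): c = -0.2200 + -0.1425i → escape time 9
(row=3, col=1): c = 0.0240 + -0.1425i → escape time 9
(row=3, col=2): c = 0.2680 + -0.1425i → escape time 9
(row=3, col=3): c = 0.5120 + -0.1425i → escape time 5
(row=3, col=4): c = 0.7560 + -0.1425i → escape time 3
(row=3, col=5): c = 1.0000 + -0.1425i → escape time 2
(row=4, col=0): c = -0.2200 + -0.4800i → escape time 9
(row=4, col=1): c = 0.0240 + -0.4800i → escape time 9
(row=4, col=2): c = 0.2680 + -0.4800i → escape time 9
(row=4, col=3): c = 0.5120 + -0.4800i → escape time 5
(row=4, col=4): c = 0.7560 + -0.4800i → escape time 3
(row=4, col=5): c = 1.0000 + -0.4800i → escape time 2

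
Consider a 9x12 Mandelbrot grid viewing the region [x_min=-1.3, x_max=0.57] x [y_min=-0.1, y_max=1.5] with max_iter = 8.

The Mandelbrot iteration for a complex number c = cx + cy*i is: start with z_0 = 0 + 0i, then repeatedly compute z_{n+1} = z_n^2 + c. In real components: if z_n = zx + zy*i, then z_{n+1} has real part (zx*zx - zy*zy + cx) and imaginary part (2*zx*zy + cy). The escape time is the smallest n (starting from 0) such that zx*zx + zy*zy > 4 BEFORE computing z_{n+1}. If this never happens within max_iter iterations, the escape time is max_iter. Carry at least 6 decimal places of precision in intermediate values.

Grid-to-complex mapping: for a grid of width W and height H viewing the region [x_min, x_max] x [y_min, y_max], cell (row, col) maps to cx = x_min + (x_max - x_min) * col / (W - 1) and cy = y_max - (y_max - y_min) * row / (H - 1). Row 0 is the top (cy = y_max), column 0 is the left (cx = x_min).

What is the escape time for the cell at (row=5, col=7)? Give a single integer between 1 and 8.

Answer: 5

Derivation:
z_0 = 0 + 0i, c = 0.3362 + 0.7727i
Iter 1: z = 0.3362 + 0.7727i, |z|^2 = 0.7102
Iter 2: z = -0.1478 + 1.2924i, |z|^2 = 1.6921
Iter 3: z = -1.3122 + 0.3907i, |z|^2 = 1.8744
Iter 4: z = 1.9054 + -0.2526i, |z|^2 = 3.6943
Iter 5: z = 3.9029 + -0.1900i, |z|^2 = 15.2687
Escaped at iteration 5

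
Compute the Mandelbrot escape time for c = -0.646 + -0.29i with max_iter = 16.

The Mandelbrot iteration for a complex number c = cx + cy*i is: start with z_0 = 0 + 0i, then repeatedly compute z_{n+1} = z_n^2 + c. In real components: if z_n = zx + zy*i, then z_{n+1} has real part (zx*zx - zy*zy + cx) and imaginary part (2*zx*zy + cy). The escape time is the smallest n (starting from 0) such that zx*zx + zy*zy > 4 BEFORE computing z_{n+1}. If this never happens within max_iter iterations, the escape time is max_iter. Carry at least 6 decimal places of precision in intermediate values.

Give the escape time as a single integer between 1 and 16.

Answer: 16

Derivation:
z_0 = 0 + 0i, c = -0.6460 + -0.2900i
Iter 1: z = -0.6460 + -0.2900i, |z|^2 = 0.5014
Iter 2: z = -0.3128 + 0.0847i, |z|^2 = 0.1050
Iter 3: z = -0.5553 + -0.3430i, |z|^2 = 0.4260
Iter 4: z = -0.4552 + 0.0909i, |z|^2 = 0.2155
Iter 5: z = -0.4470 + -0.3728i, |z|^2 = 0.3388
Iter 6: z = -0.5851 + 0.0433i, |z|^2 = 0.3443
Iter 7: z = -0.3055 + -0.3407i, |z|^2 = 0.2094
Iter 8: z = -0.6687 + -0.0819i, |z|^2 = 0.4539
Iter 9: z = -0.2055 + -0.1805i, |z|^2 = 0.0748
Iter 10: z = -0.6364 + -0.2158i, |z|^2 = 0.4515
Iter 11: z = -0.2876 + -0.0153i, |z|^2 = 0.0830
Iter 12: z = -0.5635 + -0.2812i, |z|^2 = 0.3966
Iter 13: z = -0.4075 + 0.0269i, |z|^2 = 0.1668
Iter 14: z = -0.4807 + -0.3119i, |z|^2 = 0.3283
Iter 15: z = -0.5123 + 0.0098i, |z|^2 = 0.2625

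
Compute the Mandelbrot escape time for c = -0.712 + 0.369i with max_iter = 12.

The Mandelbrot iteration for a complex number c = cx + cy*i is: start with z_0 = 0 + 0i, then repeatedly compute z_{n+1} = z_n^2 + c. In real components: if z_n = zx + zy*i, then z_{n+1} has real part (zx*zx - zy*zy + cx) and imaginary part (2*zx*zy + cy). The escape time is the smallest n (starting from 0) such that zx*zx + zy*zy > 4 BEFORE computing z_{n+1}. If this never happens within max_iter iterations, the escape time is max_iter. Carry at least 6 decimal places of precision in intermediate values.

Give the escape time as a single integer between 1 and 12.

z_0 = 0 + 0i, c = -0.7120 + 0.3690i
Iter 1: z = -0.7120 + 0.3690i, |z|^2 = 0.6431
Iter 2: z = -0.3412 + -0.1565i, |z|^2 = 0.1409
Iter 3: z = -0.6200 + 0.4758i, |z|^2 = 0.6108
Iter 4: z = -0.5539 + -0.2210i, |z|^2 = 0.3556
Iter 5: z = -0.4540 + 0.6138i, |z|^2 = 0.5829
Iter 6: z = -0.8826 + -0.1884i, |z|^2 = 0.8145
Iter 7: z = 0.0315 + 0.7016i, |z|^2 = 0.4932
Iter 8: z = -1.2032 + 0.4133i, |z|^2 = 1.6185
Iter 9: z = 0.5650 + -0.6255i, |z|^2 = 0.7104
Iter 10: z = -0.7840 + -0.3377i, |z|^2 = 0.7288
Iter 11: z = -0.2114 + 0.8986i, |z|^2 = 0.8521

Answer: 12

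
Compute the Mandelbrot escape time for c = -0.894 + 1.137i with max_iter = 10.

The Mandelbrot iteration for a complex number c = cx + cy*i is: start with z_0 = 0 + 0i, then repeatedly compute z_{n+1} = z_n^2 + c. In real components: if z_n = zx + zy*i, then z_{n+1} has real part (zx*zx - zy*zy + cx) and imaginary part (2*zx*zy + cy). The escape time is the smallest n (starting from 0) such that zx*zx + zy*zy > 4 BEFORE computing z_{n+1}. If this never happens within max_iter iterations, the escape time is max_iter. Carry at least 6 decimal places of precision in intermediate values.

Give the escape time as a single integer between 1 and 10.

z_0 = 0 + 0i, c = -0.8940 + 1.1370i
Iter 1: z = -0.8940 + 1.1370i, |z|^2 = 2.0920
Iter 2: z = -1.3875 + -0.8960i, |z|^2 = 2.7280
Iter 3: z = 0.2285 + 3.6233i, |z|^2 = 13.1808
Escaped at iteration 3

Answer: 3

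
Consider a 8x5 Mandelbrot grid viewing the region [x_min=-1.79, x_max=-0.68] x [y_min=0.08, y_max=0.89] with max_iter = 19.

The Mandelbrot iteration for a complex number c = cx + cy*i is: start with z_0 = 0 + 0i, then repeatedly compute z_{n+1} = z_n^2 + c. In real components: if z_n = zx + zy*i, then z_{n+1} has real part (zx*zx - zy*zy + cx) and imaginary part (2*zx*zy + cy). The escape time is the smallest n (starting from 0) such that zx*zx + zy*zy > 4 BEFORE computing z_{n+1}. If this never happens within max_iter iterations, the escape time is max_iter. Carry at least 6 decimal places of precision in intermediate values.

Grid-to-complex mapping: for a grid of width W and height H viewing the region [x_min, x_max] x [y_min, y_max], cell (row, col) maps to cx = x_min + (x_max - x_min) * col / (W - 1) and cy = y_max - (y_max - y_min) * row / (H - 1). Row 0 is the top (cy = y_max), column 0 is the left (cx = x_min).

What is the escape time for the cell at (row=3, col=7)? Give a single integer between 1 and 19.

z_0 = 0 + 0i, c = -0.6800 + 0.2825i
Iter 1: z = -0.6800 + 0.2825i, |z|^2 = 0.5422
Iter 2: z = -0.2974 + -0.1017i, |z|^2 = 0.0988
Iter 3: z = -0.6019 + 0.3430i, |z|^2 = 0.4799
Iter 4: z = -0.4354 + -0.1304i, |z|^2 = 0.2065
Iter 5: z = -0.5075 + 0.3960i, |z|^2 = 0.4144
Iter 6: z = -0.5793 + -0.1194i, |z|^2 = 0.3499
Iter 7: z = -0.3586 + 0.4209i, |z|^2 = 0.3058
Iter 8: z = -0.7285 + -0.0194i, |z|^2 = 0.5311
Iter 9: z = -0.1496 + 0.3108i, |z|^2 = 0.1190
Iter 10: z = -0.7542 + 0.1895i, |z|^2 = 0.6047
Iter 11: z = -0.1471 + -0.0033i, |z|^2 = 0.0217
Iter 12: z = -0.6584 + 0.2835i, |z|^2 = 0.5138
Iter 13: z = -0.3269 + -0.0908i, |z|^2 = 0.1151
Iter 14: z = -0.5814 + 0.3419i, |z|^2 = 0.4548
Iter 15: z = -0.4589 + -0.1150i, |z|^2 = 0.2238
Iter 16: z = -0.4827 + 0.3880i, |z|^2 = 0.3835
Iter 17: z = -0.5976 + -0.0921i, |z|^2 = 0.3656
Iter 18: z = -0.3313 + 0.3925i, |z|^2 = 0.2639

Answer: 19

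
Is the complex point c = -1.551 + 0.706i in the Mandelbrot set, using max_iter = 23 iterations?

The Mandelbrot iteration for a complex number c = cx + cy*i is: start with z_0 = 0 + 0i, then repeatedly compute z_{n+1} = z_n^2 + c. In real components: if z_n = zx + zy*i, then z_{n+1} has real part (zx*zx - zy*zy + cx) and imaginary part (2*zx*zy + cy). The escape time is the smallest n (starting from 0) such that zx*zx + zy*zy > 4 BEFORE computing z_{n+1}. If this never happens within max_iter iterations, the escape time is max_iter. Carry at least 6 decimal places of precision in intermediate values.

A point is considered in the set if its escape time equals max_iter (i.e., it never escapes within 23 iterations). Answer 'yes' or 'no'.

z_0 = 0 + 0i, c = -1.5510 + 0.7060i
Iter 1: z = -1.5510 + 0.7060i, |z|^2 = 2.9040
Iter 2: z = 0.3562 + -1.4840i, |z|^2 = 2.3291
Iter 3: z = -3.6264 + -0.3511i, |z|^2 = 13.2743
Escaped at iteration 3

Answer: no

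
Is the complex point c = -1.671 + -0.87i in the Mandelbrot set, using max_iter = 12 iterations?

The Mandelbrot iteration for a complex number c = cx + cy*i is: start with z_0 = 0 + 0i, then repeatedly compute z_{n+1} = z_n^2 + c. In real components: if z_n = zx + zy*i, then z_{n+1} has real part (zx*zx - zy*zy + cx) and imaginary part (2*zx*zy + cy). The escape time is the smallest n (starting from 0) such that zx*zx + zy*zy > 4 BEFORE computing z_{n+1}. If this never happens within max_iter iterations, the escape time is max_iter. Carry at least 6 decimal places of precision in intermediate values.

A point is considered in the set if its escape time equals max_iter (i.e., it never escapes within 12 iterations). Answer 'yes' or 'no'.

Answer: no

Derivation:
z_0 = 0 + 0i, c = -1.6710 + -0.8700i
Iter 1: z = -1.6710 + -0.8700i, |z|^2 = 3.5491
Iter 2: z = 0.3643 + 2.0375i, |z|^2 = 4.2843
Escaped at iteration 2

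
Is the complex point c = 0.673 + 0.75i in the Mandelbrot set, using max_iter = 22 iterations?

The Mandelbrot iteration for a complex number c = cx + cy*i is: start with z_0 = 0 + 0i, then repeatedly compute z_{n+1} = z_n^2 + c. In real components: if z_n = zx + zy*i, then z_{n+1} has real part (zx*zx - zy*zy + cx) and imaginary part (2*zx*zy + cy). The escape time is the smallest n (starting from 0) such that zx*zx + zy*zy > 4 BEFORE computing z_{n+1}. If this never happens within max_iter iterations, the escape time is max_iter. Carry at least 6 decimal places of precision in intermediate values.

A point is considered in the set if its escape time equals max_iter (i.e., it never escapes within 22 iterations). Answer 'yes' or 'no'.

z_0 = 0 + 0i, c = 0.6730 + 0.7500i
Iter 1: z = 0.6730 + 0.7500i, |z|^2 = 1.0154
Iter 2: z = 0.5634 + 1.7595i, |z|^2 = 3.4133
Iter 3: z = -2.1054 + 2.7327i, |z|^2 = 11.9003
Escaped at iteration 3

Answer: no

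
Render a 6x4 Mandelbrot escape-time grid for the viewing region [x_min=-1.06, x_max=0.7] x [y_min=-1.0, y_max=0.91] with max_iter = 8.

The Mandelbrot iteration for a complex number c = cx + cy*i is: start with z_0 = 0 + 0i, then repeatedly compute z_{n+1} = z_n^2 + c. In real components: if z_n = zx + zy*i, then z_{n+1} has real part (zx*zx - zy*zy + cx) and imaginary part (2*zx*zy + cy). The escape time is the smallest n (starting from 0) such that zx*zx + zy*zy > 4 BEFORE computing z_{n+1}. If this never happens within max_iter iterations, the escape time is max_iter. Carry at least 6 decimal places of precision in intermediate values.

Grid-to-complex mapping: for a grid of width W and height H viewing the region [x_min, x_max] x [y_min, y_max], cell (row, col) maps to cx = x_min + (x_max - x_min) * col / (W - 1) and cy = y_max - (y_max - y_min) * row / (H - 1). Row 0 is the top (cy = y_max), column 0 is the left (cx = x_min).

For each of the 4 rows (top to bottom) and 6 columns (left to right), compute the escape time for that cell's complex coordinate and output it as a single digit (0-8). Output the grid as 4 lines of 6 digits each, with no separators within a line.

(row=0, col=0): c = -1.0600 + 0.9100i → escape time 3
(row=0, col=1): c = -0.7080 + 0.9100i → escape time 4
(row=0, col=2): c = -0.3560 + 0.9100i → escape time 5
(row=0, col=3): c = -0.0040 + 0.9100i → escape time 7
(row=0, col=4): c = 0.3480 + 0.9100i → escape time 4
(row=0, col=5): c = 0.7000 + 0.9100i → escape time 2
(row=1, col=0): c = -1.0600 + 0.2733i → escape time 8
(row=1, col=1): c = -0.7080 + 0.2733i → escape time 8
(row=1, col=2): c = -0.3560 + 0.2733i → escape time 8
(row=1, col=3): c = -0.0040 + 0.2733i → escape time 8
(row=1, col=4): c = 0.3480 + 0.2733i → escape time 8
(row=1, col=5): c = 0.7000 + 0.2733i → escape time 3
(row=2, col=0): c = -1.0600 + -0.3633i → escape time 8
(row=2, col=1): c = -0.7080 + -0.3633i → escape time 8
(row=2, col=2): c = -0.3560 + -0.3633i → escape time 8
(row=2, col=3): c = -0.0040 + -0.3633i → escape time 8
(row=2, col=4): c = 0.3480 + -0.3633i → escape time 8
(row=2, col=5): c = 0.7000 + -0.3633i → escape time 3
(row=3, col=0): c = -1.0600 + -1.0000i → escape time 3
(row=3, col=1): c = -0.7080 + -1.0000i → escape time 3
(row=3, col=2): c = -0.3560 + -1.0000i → escape time 5
(row=3, col=3): c = -0.0040 + -1.0000i → escape time 8
(row=3, col=4): c = 0.3480 + -1.0000i → escape time 3
(row=3, col=5): c = 0.7000 + -1.0000i → escape time 2

Answer: 345742
888883
888883
335832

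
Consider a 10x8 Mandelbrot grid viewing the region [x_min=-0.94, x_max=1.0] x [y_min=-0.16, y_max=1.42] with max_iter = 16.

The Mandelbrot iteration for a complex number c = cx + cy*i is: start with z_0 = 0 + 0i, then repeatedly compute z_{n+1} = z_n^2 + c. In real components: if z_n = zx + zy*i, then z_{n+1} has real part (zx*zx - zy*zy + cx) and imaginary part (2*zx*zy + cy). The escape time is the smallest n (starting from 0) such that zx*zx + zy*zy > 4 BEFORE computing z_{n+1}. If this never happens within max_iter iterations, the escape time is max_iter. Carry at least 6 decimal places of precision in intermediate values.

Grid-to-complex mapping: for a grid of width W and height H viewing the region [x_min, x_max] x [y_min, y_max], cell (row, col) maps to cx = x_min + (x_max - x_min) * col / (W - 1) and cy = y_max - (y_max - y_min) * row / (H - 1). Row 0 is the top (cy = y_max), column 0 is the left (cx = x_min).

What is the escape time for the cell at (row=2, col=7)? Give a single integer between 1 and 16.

z_0 = 0 + 0i, c = 0.5689 + 0.9686i
Iter 1: z = 0.5689 + 0.9686i, |z|^2 = 1.2618
Iter 2: z = -0.0456 + 2.0706i, |z|^2 = 4.2894
Escaped at iteration 2

Answer: 2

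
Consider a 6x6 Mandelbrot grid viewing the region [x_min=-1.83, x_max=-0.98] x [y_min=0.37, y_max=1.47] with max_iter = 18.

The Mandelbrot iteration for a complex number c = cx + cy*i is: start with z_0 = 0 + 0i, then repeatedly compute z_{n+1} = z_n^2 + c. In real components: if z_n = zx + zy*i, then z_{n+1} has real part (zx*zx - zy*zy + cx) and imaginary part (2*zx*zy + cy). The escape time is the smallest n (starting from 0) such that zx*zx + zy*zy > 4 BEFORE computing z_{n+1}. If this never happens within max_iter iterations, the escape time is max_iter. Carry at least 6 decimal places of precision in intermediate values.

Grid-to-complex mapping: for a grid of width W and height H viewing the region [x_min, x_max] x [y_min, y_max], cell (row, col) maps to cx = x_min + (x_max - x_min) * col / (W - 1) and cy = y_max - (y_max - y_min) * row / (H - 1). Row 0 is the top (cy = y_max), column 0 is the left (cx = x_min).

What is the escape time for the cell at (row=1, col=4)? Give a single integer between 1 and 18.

Answer: 2

Derivation:
z_0 = 0 + 0i, c = -1.1500 + 1.2500i
Iter 1: z = -1.1500 + 1.2500i, |z|^2 = 2.8850
Iter 2: z = -1.3900 + -1.6250i, |z|^2 = 4.5727
Escaped at iteration 2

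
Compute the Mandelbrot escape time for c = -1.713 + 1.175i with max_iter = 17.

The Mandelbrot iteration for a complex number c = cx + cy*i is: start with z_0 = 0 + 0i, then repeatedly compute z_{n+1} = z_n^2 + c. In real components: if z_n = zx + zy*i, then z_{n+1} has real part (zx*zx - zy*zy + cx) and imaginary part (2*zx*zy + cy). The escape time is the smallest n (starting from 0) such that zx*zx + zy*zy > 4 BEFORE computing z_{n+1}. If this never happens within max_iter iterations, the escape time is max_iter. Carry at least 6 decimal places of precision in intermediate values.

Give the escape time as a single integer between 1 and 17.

z_0 = 0 + 0i, c = -1.7130 + 1.1750i
Iter 1: z = -1.7130 + 1.1750i, |z|^2 = 4.3150
Escaped at iteration 1

Answer: 1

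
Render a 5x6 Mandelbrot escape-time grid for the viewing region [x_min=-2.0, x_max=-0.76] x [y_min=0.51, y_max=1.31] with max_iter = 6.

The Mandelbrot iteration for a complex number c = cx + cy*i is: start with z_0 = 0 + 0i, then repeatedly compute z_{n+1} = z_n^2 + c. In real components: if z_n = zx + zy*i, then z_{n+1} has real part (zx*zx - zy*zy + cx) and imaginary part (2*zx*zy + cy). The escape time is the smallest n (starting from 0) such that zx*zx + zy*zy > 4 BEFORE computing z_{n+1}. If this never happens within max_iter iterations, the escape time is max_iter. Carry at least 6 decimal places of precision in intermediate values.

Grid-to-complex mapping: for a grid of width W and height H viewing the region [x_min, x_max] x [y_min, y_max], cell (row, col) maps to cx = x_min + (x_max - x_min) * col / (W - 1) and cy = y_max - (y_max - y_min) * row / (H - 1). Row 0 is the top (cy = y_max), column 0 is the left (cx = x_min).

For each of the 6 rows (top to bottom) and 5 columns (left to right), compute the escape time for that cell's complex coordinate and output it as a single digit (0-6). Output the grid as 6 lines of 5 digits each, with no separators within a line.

(row=0, col=0): c = -2.0000 + 1.3100i → escape time 1
(row=0, col=1): c = -1.6900 + 1.3100i → escape time 1
(row=0, col=2): c = -1.3800 + 1.3100i → escape time 2
(row=0, col=3): c = -1.0700 + 1.3100i → escape time 2
(row=0, col=4): c = -0.7600 + 1.3100i → escape time 2
(row=1, col=0): c = -2.0000 + 1.1500i → escape time 1
(row=1, col=1): c = -1.6900 + 1.1500i → escape time 1
(row=1, col=2): c = -1.3800 + 1.1500i → escape time 2
(row=1, col=3): c = -1.0700 + 1.1500i → escape time 3
(row=1, col=4): c = -0.7600 + 1.1500i → escape time 3
(row=2, col=0): c = -2.0000 + 0.9900i → escape time 1
(row=2, col=1): c = -1.6900 + 0.9900i → escape time 2
(row=2, col=2): c = -1.3800 + 0.9900i → escape time 3
(row=2, col=3): c = -1.0700 + 0.9900i → escape time 3
(row=2, col=4): c = -0.7600 + 0.9900i → escape time 3
(row=3, col=0): c = -2.0000 + 0.8300i → escape time 1
(row=3, col=1): c = -1.6900 + 0.8300i → escape time 2
(row=3, col=2): c = -1.3800 + 0.8300i → escape time 3
(row=3, col=3): c = -1.0700 + 0.8300i → escape time 3
(row=3, col=4): c = -0.7600 + 0.8300i → escape time 4
(row=4, col=0): c = -2.0000 + 0.6700i → escape time 1
(row=4, col=1): c = -1.6900 + 0.6700i → escape time 3
(row=4, col=2): c = -1.3800 + 0.6700i → escape time 3
(row=4, col=3): c = -1.0700 + 0.6700i → escape time 4
(row=4, col=4): c = -0.7600 + 0.6700i → escape time 5
(row=5, col=0): c = -2.0000 + 0.5100i → escape time 1
(row=5, col=1): c = -1.6900 + 0.5100i → escape time 3
(row=5, col=2): c = -1.3800 + 0.5100i → escape time 3
(row=5, col=3): c = -1.0700 + 0.5100i → escape time 5
(row=5, col=4): c = -0.7600 + 0.5100i → escape time 6

Answer: 11222
11233
12333
12334
13345
13356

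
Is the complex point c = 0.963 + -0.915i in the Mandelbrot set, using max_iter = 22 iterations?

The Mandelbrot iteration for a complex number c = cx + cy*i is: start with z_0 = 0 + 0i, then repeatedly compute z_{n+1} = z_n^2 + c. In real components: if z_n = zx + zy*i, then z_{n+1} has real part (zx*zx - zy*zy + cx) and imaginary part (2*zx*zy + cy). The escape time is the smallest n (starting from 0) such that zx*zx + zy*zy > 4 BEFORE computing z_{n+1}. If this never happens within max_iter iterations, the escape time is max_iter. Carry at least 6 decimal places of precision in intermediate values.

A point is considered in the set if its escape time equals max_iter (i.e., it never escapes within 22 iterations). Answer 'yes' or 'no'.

Answer: no

Derivation:
z_0 = 0 + 0i, c = 0.9630 + -0.9150i
Iter 1: z = 0.9630 + -0.9150i, |z|^2 = 1.7646
Iter 2: z = 1.0531 + -2.6773i, |z|^2 = 8.2770
Escaped at iteration 2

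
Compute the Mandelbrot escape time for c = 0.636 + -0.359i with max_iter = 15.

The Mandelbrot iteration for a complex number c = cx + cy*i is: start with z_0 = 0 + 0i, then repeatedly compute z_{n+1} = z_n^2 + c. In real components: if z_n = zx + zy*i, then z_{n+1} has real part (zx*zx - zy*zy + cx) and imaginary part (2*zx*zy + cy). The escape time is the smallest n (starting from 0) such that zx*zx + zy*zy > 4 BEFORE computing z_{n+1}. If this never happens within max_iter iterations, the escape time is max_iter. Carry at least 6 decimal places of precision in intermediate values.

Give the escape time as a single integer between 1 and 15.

z_0 = 0 + 0i, c = 0.6360 + -0.3590i
Iter 1: z = 0.6360 + -0.3590i, |z|^2 = 0.5334
Iter 2: z = 0.9116 + -0.8156i, |z|^2 = 1.4963
Iter 3: z = 0.8018 + -1.8461i, |z|^2 = 4.0510
Escaped at iteration 3

Answer: 3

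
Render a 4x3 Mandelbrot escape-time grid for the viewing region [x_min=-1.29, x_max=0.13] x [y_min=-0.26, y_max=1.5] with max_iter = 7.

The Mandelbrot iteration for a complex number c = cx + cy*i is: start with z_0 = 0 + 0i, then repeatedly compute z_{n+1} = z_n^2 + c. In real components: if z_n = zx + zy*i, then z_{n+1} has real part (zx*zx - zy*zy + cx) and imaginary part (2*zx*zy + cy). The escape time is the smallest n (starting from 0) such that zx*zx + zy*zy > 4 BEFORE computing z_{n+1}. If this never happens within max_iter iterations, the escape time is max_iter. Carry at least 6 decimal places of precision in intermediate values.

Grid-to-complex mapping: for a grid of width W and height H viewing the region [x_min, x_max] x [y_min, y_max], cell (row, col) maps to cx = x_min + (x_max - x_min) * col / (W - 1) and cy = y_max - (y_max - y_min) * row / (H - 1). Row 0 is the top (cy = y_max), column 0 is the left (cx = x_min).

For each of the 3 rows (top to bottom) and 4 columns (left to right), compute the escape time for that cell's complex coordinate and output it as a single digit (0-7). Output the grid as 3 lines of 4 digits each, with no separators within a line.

(row=0, col=0): c = -1.2900 + 1.5000i → escape time 2
(row=0, col=1): c = -0.8167 + 1.5000i → escape time 2
(row=0, col=2): c = -0.3433 + 1.5000i → escape time 2
(row=0, col=3): c = 0.1300 + 1.5000i → escape time 2
(row=1, col=0): c = -1.2900 + 0.6200i → escape time 3
(row=1, col=1): c = -0.8167 + 0.6200i → escape time 5
(row=1, col=2): c = -0.3433 + 0.6200i → escape time 7
(row=1, col=3): c = 0.1300 + 0.6200i → escape time 7
(row=2, col=0): c = -1.2900 + -0.2600i → escape time 7
(row=2, col=1): c = -0.8167 + -0.2600i → escape time 7
(row=2, col=2): c = -0.3433 + -0.2600i → escape time 7
(row=2, col=3): c = 0.1300 + -0.2600i → escape time 7

Answer: 2222
3577
7777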